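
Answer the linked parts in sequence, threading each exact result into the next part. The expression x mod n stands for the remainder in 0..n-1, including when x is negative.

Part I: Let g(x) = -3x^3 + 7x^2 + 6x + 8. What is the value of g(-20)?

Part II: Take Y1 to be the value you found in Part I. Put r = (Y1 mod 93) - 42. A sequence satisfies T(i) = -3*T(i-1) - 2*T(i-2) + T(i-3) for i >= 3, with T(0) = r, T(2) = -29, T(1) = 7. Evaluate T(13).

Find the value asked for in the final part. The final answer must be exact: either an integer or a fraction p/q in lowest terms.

-38808

Part I: -3*(-20)^3 + 7*(-20)^2 + 6*(-20)^1 + 8 = (24000) + (2800) + (-120) + (8) = 26688; answer 26688
Part II: Y1 = 26688; r = 48; T(3) = -3*(-29) - 2*(7) + 1*(48) = 121; iterating: T(3)=121, T(4)=-298, T(5)=623, T(6)=-1152, T(7)=1912, T(8)=-2809, T(9)=3451, T(10)=-2823, T(11)=-1242, T(12)=12823, T(13)=-38808; answer -38808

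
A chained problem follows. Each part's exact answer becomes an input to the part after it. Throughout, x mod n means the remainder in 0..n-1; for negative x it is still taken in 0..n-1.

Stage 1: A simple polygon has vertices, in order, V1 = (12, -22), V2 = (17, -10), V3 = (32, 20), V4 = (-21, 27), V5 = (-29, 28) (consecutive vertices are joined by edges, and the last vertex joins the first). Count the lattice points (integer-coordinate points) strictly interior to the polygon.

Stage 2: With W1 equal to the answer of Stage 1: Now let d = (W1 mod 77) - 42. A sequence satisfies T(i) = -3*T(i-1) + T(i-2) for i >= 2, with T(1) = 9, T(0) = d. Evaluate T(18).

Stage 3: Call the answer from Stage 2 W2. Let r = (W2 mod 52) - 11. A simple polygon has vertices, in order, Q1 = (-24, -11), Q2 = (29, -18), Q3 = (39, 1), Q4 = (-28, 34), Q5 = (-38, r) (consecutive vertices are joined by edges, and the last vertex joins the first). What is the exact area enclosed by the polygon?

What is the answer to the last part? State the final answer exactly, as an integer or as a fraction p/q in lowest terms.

2279

Stage 1: cross terms: (12*-10 - 17*-22)=254, (17*20 - 32*-10)=660, (32*27 - -21*20)=1284, (-21*28 - -29*27)=195, (-29*-22 - 12*28)=302; twice the area = |2695| = 2695; area = 2695/2; boundary points = 1 + 15 + 1 + 1 + 1 = 19; strictly interior points = area - boundary/2 + 1 = 1339; answer 1339
Stage 2: W1 = 1339; d = -12; T(2) = -3*(9) + 1*(-12) = -39; iterating: T(2)=-39, T(3)=126, T(4)=-417, T(5)=1377, T(6)=-4548, T(7)=15021, T(8)=-49611, T(9)=163854, T(10)=-541173, T(11)=1787373, T(12)=-5903292, T(13)=19497249, T(14)=-64395039, T(15)=212682366, T(16)=-702442137, T(17)=2320008777, T(18)=-7662468468; answer -7662468468
Stage 3: W2 = -7662468468; r = -3; cross terms: (-24*-18 - 29*-11)=751, (29*1 - 39*-18)=731, (39*34 - -28*1)=1354, (-28*-3 - -38*34)=1376, (-38*-11 - -24*-3)=346; twice the area = |4558| = 4558; area = 2279; answer 2279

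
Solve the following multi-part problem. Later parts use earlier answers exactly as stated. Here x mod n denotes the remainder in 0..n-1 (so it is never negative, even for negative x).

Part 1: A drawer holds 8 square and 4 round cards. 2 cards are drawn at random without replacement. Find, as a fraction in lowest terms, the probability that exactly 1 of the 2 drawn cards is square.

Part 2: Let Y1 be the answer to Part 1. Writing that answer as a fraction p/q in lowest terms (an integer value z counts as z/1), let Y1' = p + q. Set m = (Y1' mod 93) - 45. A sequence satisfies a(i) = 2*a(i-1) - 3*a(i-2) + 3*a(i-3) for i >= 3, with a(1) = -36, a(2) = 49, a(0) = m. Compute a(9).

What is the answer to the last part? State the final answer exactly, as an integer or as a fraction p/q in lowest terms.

Part 1: total draws C(12,2) = 66; favorable C(8,1)*C(4,1) = 32; P = 16/33; answer 16/33
Part 2: Y1 = 16/33; threaded value p + q = 49; m = 4; a(3) = 2*(49) - 3*(-36) + 3*(4) = 218; iterating: a(3)=218, a(4)=181, a(5)=-145, a(6)=-179, a(7)=620, a(8)=1342, a(9)=287; answer 287

287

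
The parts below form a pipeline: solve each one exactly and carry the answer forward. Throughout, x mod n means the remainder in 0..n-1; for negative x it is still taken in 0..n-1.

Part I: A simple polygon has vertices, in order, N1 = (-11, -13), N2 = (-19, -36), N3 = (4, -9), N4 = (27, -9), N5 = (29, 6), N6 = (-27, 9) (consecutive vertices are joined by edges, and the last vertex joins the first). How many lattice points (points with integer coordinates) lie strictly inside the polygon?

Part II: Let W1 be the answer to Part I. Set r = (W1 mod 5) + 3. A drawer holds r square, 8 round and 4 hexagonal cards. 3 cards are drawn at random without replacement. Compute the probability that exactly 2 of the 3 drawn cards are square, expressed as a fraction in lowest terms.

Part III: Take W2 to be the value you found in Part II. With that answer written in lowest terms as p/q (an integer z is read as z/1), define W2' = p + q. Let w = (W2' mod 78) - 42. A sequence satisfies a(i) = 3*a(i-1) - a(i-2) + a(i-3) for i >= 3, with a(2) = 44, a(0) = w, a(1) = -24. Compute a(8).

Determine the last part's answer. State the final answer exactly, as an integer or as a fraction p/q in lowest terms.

19973

Part I: cross terms: (-11*-36 - -19*-13)=149, (-19*-9 - 4*-36)=315, (4*-9 - 27*-9)=207, (27*6 - 29*-9)=423, (29*9 - -27*6)=423, (-27*-13 - -11*9)=450; twice the area = |1967| = 1967; area = 1967/2; boundary points = 1 + 1 + 23 + 1 + 1 + 2 = 29; strictly interior points = area - boundary/2 + 1 = 970; answer 970
Part II: W1 = 970; r = 3; total draws C(15,3) = 455; favorable C(3,2)*C(12,1) = 36; P = 36/455; answer 36/455
Part III: W2 = 36/455; threaded value p + q = 491; w = -19; a(3) = 3*(44) - 1*(-24) + 1*(-19) = 137; iterating: a(3)=137, a(4)=343, a(5)=936, a(6)=2602, a(7)=7213, a(8)=19973; answer 19973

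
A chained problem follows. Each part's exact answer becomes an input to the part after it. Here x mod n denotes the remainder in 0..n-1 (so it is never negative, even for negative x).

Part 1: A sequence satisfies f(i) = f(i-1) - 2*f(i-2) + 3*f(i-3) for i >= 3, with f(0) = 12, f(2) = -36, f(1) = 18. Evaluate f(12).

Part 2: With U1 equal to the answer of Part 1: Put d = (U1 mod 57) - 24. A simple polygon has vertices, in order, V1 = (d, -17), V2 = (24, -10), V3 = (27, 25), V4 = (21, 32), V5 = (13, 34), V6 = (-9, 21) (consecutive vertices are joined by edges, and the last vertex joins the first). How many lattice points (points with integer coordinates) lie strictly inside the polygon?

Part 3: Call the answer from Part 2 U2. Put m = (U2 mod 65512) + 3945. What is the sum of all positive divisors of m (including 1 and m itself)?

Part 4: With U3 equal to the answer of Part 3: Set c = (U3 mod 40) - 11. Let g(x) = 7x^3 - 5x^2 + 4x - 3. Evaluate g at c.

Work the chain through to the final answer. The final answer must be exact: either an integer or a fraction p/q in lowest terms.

Part 1: f(3) = 1*(-36) - 2*(18) + 3*(12) = -36; iterating: f(3)=-36, f(4)=90, f(5)=54, f(6)=-234, f(7)=-72, f(8)=558, f(9)=0, f(10)=-1332, f(11)=342, f(12)=3006; answer 3006
Part 2: U1 = 3006; d = 18; cross terms: (18*-10 - 24*-17)=228, (24*25 - 27*-10)=870, (27*32 - 21*25)=339, (21*34 - 13*32)=298, (13*21 - -9*34)=579, (-9*-17 - 18*21)=-225; twice the area = |2089| = 2089; area = 2089/2; boundary points = 1 + 1 + 1 + 2 + 1 + 1 = 7; strictly interior points = area - boundary/2 + 1 = 1042; answer 1042
Part 3: U2 = 1042; m = 4987; 4987 is prime, so its only divisors are 1 and 4987; sigma = 1 + 4987 = 4988; answer 4988
Part 4: U3 = 4988; c = 17; 7*(17)^3 - 5*(17)^2 + 4*(17)^1 - 3 = (34391) + (-1445) + (68) + (-3) = 33011; answer 33011

33011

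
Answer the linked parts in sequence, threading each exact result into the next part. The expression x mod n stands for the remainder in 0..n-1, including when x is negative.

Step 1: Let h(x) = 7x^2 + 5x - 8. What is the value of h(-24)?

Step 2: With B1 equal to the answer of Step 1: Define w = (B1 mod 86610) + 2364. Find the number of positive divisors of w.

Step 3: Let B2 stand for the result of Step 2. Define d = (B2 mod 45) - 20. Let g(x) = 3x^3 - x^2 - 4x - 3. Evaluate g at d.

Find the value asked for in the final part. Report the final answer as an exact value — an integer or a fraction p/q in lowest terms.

Step 1: 7*(-24)^2 + 5*(-24)^1 - 8 = (4032) + (-120) + (-8) = 3904; answer 3904
Step 2: B1 = 3904; w = 6268; 6268 = 2^2 * 1567; number of divisors = (2+1) * (1+1) = 6; answer 6
Step 3: B2 = 6; d = -14; 3*(-14)^3 - 1*(-14)^2 - 4*(-14)^1 - 3 = (-8232) + (-196) + (56) + (-3) = -8375; answer -8375

-8375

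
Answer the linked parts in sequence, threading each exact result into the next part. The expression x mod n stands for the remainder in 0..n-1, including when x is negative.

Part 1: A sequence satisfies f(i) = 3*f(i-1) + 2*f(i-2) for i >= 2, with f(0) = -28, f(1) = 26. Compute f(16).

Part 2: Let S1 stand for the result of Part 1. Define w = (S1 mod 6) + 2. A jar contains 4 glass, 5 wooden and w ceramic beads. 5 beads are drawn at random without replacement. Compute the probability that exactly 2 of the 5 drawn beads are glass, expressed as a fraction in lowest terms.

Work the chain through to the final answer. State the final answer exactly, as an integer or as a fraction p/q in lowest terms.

Part 1: f(2) = 3*(26) + 2*(-28) = 22; iterating: f(2)=22, f(3)=118, f(4)=398, f(5)=1430, f(6)=5086, f(7)=18118, f(8)=64526, f(9)=229814, f(10)=818494, f(11)=2915110, f(12)=10382318, f(13)=36977174, f(14)=131696158, f(15)=469042822, f(16)=1670520782; answer 1670520782
Part 2: S1 = 1670520782; w = 4; total draws C(13,5) = 1287; favorable C(4,2)*C(9,3) = 504; P = 56/143; answer 56/143

56/143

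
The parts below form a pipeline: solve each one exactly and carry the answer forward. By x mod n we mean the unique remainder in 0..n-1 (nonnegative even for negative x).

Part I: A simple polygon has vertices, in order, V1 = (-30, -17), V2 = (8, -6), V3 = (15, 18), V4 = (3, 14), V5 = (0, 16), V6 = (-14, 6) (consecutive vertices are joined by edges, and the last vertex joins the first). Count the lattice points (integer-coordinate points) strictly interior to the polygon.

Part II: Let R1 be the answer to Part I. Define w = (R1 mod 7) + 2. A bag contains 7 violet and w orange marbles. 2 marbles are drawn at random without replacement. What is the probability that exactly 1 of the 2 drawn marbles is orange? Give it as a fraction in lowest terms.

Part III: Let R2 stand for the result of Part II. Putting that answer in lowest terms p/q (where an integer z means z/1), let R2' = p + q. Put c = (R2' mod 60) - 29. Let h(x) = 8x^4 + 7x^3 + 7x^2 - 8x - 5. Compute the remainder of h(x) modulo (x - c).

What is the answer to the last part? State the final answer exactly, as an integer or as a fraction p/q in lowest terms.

17201

Part I: cross terms: (-30*-6 - 8*-17)=316, (8*18 - 15*-6)=234, (15*14 - 3*18)=156, (3*16 - 0*14)=48, (0*6 - -14*16)=224, (-14*-17 - -30*6)=418; twice the area = |1396| = 1396; area = 698; boundary points = 1 + 1 + 4 + 1 + 2 + 1 = 10; strictly interior points = area - boundary/2 + 1 = 694; answer 694
Part II: R1 = 694; w = 3; total draws C(10,2) = 45; favorable C(3,1)*C(7,1) = 21; P = 7/15; answer 7/15
Part III: R2 = 7/15; threaded value p + q = 22; c = -7; remainder = value at the root: 8*(-7)^4 + 7*(-7)^3 + 7*(-7)^2 - 8*(-7)^1 - 5 = (19208) + (-2401) + (343) + (56) + (-5) = 17201; answer 17201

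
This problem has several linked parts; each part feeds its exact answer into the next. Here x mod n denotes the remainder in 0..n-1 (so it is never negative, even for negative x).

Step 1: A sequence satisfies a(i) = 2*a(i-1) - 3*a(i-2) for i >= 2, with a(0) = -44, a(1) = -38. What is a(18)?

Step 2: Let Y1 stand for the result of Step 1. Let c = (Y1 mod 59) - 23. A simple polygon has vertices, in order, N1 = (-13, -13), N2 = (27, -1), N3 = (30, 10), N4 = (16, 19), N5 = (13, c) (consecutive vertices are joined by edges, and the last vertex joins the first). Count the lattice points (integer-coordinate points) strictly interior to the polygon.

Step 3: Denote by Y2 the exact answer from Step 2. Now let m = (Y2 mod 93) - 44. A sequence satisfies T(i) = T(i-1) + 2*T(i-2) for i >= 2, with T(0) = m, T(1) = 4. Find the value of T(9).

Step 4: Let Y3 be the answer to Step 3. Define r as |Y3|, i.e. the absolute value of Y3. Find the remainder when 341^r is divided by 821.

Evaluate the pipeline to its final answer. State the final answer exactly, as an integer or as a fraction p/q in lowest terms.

688

Step 1: a(2) = 2*(-38) - 3*(-44) = 56; iterating: a(2)=56, a(3)=226, a(4)=284, a(5)=-110, a(6)=-1072, a(7)=-1814, a(8)=-412, a(9)=4618, a(10)=10472, a(11)=7090, a(12)=-17236, a(13)=-55742, a(14)=-59776, a(15)=47674, a(16)=274676, a(17)=406330, a(18)=-11368; answer -11368
Step 2: Y1 = -11368; c = -4; cross terms: (-13*-1 - 27*-13)=364, (27*10 - 30*-1)=300, (30*19 - 16*10)=410, (16*-4 - 13*19)=-311, (13*-13 - -13*-4)=-221; twice the area = |542| = 542; area = 271; boundary points = 4 + 1 + 1 + 1 + 1 = 8; strictly interior points = area - boundary/2 + 1 = 268; answer 268
Step 3: Y2 = 268; m = 38; T(2) = 1*(4) + 2*(38) = 80; iterating: T(2)=80, T(3)=88, T(4)=248, T(5)=424, T(6)=920, T(7)=1768, T(8)=3608, T(9)=7144; answer 7144
Step 4: Y3 = 7144; r = 7144; squarings mod 821: 341^1=341, 341^2=520, 341^4=291, 341^8=118, 341^16=788, 341^32=268, 341^64=397, 341^128=798, 341^256=529, 341^512=701, 341^1024=443, 341^2048=30, 341^4096=79; 341^7144 = 341^8 * 341^32 * 341^64 * 341^128 * 341^256 * 341^512 * 341^2048 * 341^4096 = 688 (mod 821); answer 688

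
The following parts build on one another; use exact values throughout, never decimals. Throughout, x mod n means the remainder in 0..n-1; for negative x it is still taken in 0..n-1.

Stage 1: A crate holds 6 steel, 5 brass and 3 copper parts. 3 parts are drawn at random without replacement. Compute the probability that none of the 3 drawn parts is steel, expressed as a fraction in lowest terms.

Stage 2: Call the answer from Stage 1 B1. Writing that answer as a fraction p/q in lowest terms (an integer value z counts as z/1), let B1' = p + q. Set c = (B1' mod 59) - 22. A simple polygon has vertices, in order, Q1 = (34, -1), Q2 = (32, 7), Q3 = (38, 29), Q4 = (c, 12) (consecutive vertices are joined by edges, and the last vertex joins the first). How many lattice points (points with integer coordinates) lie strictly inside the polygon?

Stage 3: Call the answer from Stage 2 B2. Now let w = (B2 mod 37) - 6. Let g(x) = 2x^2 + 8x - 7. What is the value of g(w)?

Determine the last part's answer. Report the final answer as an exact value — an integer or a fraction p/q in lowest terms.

Stage 1: total draws C(14,3) = 364; favorable C(8,3) = 56; P = 2/13; answer 2/13
Stage 2: B1 = 2/13; threaded value p + q = 15; c = -7; cross terms: (34*7 - 32*-1)=270, (32*29 - 38*7)=662, (38*12 - -7*29)=659, (-7*-1 - 34*12)=-401; twice the area = |1190| = 1190; area = 595; boundary points = 2 + 2 + 1 + 1 = 6; strictly interior points = area - boundary/2 + 1 = 593; answer 593
Stage 3: B2 = 593; w = -5; 2*(-5)^2 + 8*(-5)^1 - 7 = (50) + (-40) + (-7) = 3; answer 3

3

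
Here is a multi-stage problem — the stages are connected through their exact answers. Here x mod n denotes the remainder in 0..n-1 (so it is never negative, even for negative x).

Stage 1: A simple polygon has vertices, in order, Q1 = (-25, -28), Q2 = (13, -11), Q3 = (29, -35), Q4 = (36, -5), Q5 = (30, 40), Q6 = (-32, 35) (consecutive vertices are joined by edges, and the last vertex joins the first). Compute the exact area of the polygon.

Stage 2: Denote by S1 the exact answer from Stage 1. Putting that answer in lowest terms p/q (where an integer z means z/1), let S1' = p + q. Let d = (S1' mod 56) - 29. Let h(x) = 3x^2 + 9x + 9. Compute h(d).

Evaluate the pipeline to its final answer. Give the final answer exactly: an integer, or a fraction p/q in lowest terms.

Stage 1: cross terms: (-25*-11 - 13*-28)=639, (13*-35 - 29*-11)=-136, (29*-5 - 36*-35)=1115, (36*40 - 30*-5)=1590, (30*35 - -32*40)=2330, (-32*-28 - -25*35)=1771; twice the area = |7309| = 7309; area = 7309/2; answer 7309/2
Stage 2: S1 = 7309/2; threaded value p + q = 7311; d = 2; 3*(2)^2 + 9*(2)^1 + 9 = (12) + (18) + (9) = 39; answer 39

39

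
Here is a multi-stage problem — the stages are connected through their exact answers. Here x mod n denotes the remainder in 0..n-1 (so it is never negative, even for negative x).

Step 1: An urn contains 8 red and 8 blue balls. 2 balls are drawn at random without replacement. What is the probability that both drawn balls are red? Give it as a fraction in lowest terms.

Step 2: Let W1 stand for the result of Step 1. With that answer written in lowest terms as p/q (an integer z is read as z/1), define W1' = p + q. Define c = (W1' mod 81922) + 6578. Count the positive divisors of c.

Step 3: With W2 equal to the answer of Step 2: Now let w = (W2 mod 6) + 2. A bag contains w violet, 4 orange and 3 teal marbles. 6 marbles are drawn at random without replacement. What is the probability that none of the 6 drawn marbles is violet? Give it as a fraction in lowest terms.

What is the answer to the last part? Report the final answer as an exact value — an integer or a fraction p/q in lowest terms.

1/12

Step 1: total draws C(16,2) = 120; favorable C(8,2) = 28; P = 7/30; answer 7/30
Step 2: W1 = 7/30; threaded value p + q = 37; c = 6615; 6615 = 3^3 * 5 * 7^2; number of divisors = (3+1) * (1+1) * (2+1) = 24; answer 24
Step 3: W2 = 24; w = 2; total draws C(9,6) = 84; favorable C(7,6) = 7; P = 1/12; answer 1/12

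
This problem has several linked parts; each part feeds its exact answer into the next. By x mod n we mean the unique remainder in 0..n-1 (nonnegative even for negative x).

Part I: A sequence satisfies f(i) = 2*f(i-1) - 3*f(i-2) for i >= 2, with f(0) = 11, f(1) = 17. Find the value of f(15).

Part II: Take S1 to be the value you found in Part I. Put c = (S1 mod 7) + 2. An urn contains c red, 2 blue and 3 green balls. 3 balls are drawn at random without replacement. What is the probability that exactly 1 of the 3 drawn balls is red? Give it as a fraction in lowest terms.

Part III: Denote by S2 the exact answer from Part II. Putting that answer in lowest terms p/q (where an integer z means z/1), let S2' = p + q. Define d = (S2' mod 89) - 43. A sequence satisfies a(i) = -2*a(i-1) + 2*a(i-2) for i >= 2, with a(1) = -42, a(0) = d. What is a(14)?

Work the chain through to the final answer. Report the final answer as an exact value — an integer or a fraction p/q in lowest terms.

Part I: f(2) = 2*(17) - 3*(11) = 1; iterating: f(2)=1, f(3)=-49, f(4)=-101, f(5)=-55, f(6)=193, f(7)=551, f(8)=523, f(9)=-607, f(10)=-2783, f(11)=-3745, f(12)=859, f(13)=12953, f(14)=23329, f(15)=7799; answer 7799
Part II: S1 = 7799; c = 3; total draws C(8,3) = 56; favorable C(3,1)*C(5,2) = 30; P = 15/28; answer 15/28
Part III: S2 = 15/28; threaded value p + q = 43; d = 0; a(2) = -2*(-42) + 2*(0) = 84; iterating: a(2)=84, a(3)=-252, a(4)=672, a(5)=-1848, a(6)=5040, a(7)=-13776, a(8)=37632, a(9)=-102816, a(10)=280896, a(11)=-767424, a(12)=2096640, a(13)=-5728128, a(14)=15649536; answer 15649536

15649536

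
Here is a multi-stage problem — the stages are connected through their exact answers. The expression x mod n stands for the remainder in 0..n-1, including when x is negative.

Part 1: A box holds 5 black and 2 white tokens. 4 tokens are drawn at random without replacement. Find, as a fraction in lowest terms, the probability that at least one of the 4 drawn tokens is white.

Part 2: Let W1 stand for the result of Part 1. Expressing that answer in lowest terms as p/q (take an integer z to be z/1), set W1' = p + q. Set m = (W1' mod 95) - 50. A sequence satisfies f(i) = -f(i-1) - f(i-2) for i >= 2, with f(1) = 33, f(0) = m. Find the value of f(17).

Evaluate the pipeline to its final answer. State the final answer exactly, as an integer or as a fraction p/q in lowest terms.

4

Part 1: total draws C(7,4) = 35; complement C(5,4) = 5; favorable 35 - 5 = 30; P = 6/7; answer 6/7
Part 2: W1 = 6/7; threaded value p + q = 13; m = -37; f(2) = -1*(33) - 1*(-37) = 4; iterating: f(2)=4, f(3)=-37, f(4)=33, f(5)=4, f(6)=-37, f(7)=33, f(8)=4, f(9)=-37, f(10)=33, f(11)=4, f(12)=-37, f(13)=33, f(14)=4, f(15)=-37, f(16)=33, f(17)=4; answer 4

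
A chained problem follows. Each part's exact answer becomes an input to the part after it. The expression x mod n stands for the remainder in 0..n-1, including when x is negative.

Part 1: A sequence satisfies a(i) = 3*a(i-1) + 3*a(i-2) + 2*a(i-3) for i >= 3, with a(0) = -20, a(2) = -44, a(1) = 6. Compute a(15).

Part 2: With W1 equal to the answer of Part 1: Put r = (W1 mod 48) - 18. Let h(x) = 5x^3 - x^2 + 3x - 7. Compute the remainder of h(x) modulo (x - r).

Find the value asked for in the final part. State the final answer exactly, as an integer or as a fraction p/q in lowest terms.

Part 1: a(3) = 3*(-44) + 3*(6) + 2*(-20) = -154; iterating: a(3)=-154, a(4)=-582, a(5)=-2296, a(6)=-8942, a(7)=-34878, a(8)=-136052, a(9)=-530674, a(10)=-2069934, a(11)=-8073928, a(12)=-31492934, a(13)=-122840454, a(14)=-479148020, a(15)=-1868951290; answer -1868951290
Part 2: W1 = -1868951290; r = 20; remainder = value at the root: 5*(20)^3 - 1*(20)^2 + 3*(20)^1 - 7 = (40000) + (-400) + (60) + (-7) = 39653; answer 39653

39653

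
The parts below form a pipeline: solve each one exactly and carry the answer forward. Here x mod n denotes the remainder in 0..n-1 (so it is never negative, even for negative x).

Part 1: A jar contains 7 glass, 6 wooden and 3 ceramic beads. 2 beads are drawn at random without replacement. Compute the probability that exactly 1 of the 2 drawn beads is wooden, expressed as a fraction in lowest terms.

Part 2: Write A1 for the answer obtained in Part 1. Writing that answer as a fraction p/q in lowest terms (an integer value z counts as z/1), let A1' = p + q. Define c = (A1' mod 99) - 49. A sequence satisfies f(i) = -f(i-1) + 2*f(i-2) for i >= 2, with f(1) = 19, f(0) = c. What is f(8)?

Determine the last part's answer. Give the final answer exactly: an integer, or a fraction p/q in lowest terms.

Part 1: total draws C(16,2) = 120; favorable C(6,1)*C(10,1) = 60; P = 1/2; answer 1/2
Part 2: A1 = 1/2; threaded value p + q = 3; c = -46; f(2) = -1*(19) + 2*(-46) = -111; iterating: f(2)=-111, f(3)=149, f(4)=-371, f(5)=669, f(6)=-1411, f(7)=2749, f(8)=-5571; answer -5571

-5571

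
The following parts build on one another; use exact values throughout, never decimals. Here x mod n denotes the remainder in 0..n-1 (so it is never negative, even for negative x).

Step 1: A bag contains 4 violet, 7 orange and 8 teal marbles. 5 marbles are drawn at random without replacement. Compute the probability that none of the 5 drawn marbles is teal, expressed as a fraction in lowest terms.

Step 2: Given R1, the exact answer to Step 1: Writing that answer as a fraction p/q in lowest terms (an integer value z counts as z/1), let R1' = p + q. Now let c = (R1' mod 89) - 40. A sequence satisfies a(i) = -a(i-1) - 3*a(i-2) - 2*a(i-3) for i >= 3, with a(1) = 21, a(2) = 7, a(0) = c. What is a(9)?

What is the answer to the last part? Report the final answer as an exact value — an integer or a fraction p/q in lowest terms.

Step 1: total draws C(19,5) = 11628; favorable C(11,5) = 462; P = 77/1938; answer 77/1938
Step 2: R1 = 77/1938; threaded value p + q = 2015; c = 17; a(3) = -1*(7) - 3*(21) - 2*(17) = -104; iterating: a(3)=-104, a(4)=41, a(5)=257, a(6)=-172, a(7)=-681, a(8)=683, a(9)=1704; answer 1704

1704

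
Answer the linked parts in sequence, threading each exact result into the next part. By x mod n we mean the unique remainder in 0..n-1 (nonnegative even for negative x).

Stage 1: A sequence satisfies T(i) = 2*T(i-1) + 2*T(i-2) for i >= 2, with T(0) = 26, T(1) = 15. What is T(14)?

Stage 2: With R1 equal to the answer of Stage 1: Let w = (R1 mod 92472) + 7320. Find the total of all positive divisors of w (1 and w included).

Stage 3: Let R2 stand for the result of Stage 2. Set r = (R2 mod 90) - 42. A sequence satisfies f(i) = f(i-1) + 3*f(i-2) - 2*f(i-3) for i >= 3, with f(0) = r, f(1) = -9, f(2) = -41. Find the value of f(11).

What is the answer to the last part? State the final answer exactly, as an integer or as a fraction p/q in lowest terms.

-25331

Stage 1: T(2) = 2*(15) + 2*(26) = 82; iterating: T(2)=82, T(3)=194, T(4)=552, T(5)=1492, T(6)=4088, T(7)=11160, T(8)=30496, T(9)=83312, T(10)=227616, T(11)=621856, T(12)=1698944, T(13)=4641600, T(14)=12681088; answer 12681088
Stage 2: R1 = 12681088; w = 19744; 19744 = 2^5 * 617; sigma = (1 + 2 + 4 + 8 + 16 + 32) * (1 + 617) = 63 * 618 = 38934; answer 38934
Stage 3: R2 = 38934; r = 12; f(3) = 1*(-41) + 3*(-9) - 2*(12) = -92; iterating: f(3)=-92, f(4)=-197, f(5)=-391, f(6)=-798, f(7)=-1577, f(8)=-3189, f(9)=-6324, f(10)=-12737, f(11)=-25331; answer -25331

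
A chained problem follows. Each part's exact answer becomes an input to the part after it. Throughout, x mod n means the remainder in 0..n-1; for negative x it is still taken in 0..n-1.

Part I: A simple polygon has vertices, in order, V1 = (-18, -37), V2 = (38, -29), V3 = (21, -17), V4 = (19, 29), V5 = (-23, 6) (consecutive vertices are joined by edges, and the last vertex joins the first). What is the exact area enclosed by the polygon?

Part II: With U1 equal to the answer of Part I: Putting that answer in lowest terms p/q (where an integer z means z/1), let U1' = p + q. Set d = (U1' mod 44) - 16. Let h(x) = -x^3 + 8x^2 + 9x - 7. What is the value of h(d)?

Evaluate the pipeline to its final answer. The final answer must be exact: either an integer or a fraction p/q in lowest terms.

-2455

Part I: cross terms: (-18*-29 - 38*-37)=1928, (38*-17 - 21*-29)=-37, (21*29 - 19*-17)=932, (19*6 - -23*29)=781, (-23*-37 - -18*6)=959; twice the area = |4563| = 4563; area = 4563/2; answer 4563/2
Part II: U1 = 4563/2; threaded value p + q = 4565; d = 17; -1*(17)^3 + 8*(17)^2 + 9*(17)^1 - 7 = (-4913) + (2312) + (153) + (-7) = -2455; answer -2455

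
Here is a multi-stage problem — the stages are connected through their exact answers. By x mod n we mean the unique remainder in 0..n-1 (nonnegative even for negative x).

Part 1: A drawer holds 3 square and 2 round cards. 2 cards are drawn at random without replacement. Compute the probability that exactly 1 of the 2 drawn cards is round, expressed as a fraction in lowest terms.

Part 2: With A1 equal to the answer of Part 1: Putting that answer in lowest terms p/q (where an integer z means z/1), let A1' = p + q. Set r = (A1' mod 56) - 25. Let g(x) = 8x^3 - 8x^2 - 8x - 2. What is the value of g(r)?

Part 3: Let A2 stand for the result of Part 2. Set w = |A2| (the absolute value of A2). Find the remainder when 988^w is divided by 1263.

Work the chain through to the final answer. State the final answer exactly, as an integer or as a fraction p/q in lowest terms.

877

Part 1: total draws C(5,2) = 10; favorable C(2,1)*C(3,1) = 6; P = 3/5; answer 3/5
Part 2: A1 = 3/5; threaded value p + q = 8; r = -17; 8*(-17)^3 - 8*(-17)^2 - 8*(-17)^1 - 2 = (-39304) + (-2312) + (136) + (-2) = -41482; answer -41482
Part 3: A2 = -41482; w = 41482; squarings mod 1263: 988^1=988, 988^2=1108, 988^4=28, 988^8=784, 988^16=838, 988^32=16, 988^64=256, 988^128=1123, 988^256=655, 988^512=868, 988^1024=676, 988^2048=1033, 988^4096=1117, 988^8192=1108, 988^16384=28, 988^32768=784; 988^41482 = 988^2 * 988^8 * 988^512 * 988^8192 * 988^32768 = 877 (mod 1263); answer 877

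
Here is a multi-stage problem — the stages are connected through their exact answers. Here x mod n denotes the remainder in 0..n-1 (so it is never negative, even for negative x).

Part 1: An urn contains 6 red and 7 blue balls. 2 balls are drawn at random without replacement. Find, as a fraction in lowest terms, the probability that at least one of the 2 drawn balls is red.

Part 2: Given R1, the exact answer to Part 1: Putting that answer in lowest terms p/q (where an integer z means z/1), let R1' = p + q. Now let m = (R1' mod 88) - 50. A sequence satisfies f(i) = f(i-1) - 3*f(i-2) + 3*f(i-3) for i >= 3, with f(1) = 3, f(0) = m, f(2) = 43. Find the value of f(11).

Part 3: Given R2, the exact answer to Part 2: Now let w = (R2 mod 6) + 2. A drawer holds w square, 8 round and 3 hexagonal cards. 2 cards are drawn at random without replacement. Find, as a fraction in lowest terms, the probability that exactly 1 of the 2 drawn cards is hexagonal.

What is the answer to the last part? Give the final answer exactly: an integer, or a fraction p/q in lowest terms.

Part 1: total draws C(13,2) = 78; complement C(7,2) = 21; favorable 78 - 21 = 57; P = 19/26; answer 19/26
Part 2: R1 = 19/26; threaded value p + q = 45; m = -5; f(3) = 1*(43) - 3*(3) + 3*(-5) = 19; iterating: f(3)=19, f(4)=-101, f(5)=-29, f(6)=331, f(7)=115, f(8)=-965, f(9)=-317, f(10)=2923, f(11)=979; answer 979
Part 3: R2 = 979; w = 3; total draws C(14,2) = 91; favorable C(3,1)*C(11,1) = 33; P = 33/91; answer 33/91

33/91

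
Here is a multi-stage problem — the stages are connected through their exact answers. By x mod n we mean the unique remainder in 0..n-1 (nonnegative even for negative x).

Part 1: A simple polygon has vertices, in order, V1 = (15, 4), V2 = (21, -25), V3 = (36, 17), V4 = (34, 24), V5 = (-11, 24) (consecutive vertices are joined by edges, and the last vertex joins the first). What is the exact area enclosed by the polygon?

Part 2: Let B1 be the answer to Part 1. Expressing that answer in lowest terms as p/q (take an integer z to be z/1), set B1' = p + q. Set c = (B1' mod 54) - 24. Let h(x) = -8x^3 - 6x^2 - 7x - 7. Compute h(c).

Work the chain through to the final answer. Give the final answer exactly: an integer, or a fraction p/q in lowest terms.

2492

Part 1: cross terms: (15*-25 - 21*4)=-459, (21*17 - 36*-25)=1257, (36*24 - 34*17)=286, (34*24 - -11*24)=1080, (-11*4 - 15*24)=-404; twice the area = |1760| = 1760; area = 880; answer 880
Part 2: B1 = 880; threaded value p + q = 881; c = -7; -8*(-7)^3 - 6*(-7)^2 - 7*(-7)^1 - 7 = (2744) + (-294) + (49) + (-7) = 2492; answer 2492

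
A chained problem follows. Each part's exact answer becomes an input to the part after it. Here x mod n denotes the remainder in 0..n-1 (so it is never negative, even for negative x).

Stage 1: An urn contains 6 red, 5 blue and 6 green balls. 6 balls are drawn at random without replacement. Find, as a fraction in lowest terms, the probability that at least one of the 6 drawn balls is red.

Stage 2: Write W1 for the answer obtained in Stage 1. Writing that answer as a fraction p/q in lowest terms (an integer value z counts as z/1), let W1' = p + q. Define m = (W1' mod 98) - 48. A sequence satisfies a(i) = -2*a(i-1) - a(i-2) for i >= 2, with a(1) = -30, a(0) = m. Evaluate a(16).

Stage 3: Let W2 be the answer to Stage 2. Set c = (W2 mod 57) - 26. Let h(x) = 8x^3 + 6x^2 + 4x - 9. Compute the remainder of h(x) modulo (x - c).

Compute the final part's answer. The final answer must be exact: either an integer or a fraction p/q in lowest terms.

128841

Stage 1: total draws C(17,6) = 12376; complement C(11,6) = 462; favorable 12376 - 462 = 11914; P = 851/884; answer 851/884
Stage 2: W1 = 851/884; threaded value p + q = 1735; m = 21; a(2) = -2*(-30) - 1*(21) = 39; iterating: a(2)=39, a(3)=-48, a(4)=57, a(5)=-66, a(6)=75, a(7)=-84, a(8)=93, a(9)=-102, a(10)=111, a(11)=-120, a(12)=129, a(13)=-138, a(14)=147, a(15)=-156, a(16)=165; answer 165
Stage 3: W2 = 165; c = 25; remainder = value at the root: 8*(25)^3 + 6*(25)^2 + 4*(25)^1 - 9 = (125000) + (3750) + (100) + (-9) = 128841; answer 128841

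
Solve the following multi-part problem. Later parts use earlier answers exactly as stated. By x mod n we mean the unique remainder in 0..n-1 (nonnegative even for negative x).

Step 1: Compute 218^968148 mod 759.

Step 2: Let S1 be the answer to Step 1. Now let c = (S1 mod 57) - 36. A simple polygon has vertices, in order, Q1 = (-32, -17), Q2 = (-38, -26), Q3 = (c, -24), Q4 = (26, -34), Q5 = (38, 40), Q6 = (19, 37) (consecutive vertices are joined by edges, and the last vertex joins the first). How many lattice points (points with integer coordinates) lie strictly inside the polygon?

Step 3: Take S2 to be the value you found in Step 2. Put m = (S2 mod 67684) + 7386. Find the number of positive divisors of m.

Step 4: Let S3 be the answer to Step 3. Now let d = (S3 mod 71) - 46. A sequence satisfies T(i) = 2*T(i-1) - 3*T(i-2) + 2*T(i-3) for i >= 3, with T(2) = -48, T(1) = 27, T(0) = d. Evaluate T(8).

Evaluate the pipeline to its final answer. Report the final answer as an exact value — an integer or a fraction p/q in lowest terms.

-876

Step 1: squarings mod 759: 218^1=218, 218^2=466, 218^4=82, 218^8=652, 218^16=64, 218^32=301, 218^64=280, 218^128=223, 218^256=394, 218^512=400, 218^1024=610, 218^2048=190, 218^4096=427, 218^8192=169, 218^16384=478, 218^32768=25, 218^65536=625, 218^131072=499, 218^262144=49, 218^524288=124; 218^968148 = 218^4 * 218^16 * 218^64 * 218^128 * 218^256 * 218^1024 * 218^16384 * 218^32768 * 218^131072 * 218^262144 * 218^524288 = 685 (mod 759); answer 685
Step 2: S1 = 685; c = -35; cross terms: (-32*-26 - -38*-17)=186, (-38*-24 - -35*-26)=2, (-35*-34 - 26*-24)=1814, (26*40 - 38*-34)=2332, (38*37 - 19*40)=646, (19*-17 - -32*37)=861; twice the area = |5841| = 5841; area = 5841/2; boundary points = 3 + 1 + 1 + 2 + 1 + 3 = 11; strictly interior points = area - boundary/2 + 1 = 2916; answer 2916
Step 3: S2 = 2916; m = 10302; 10302 = 2 * 3 * 17 * 101; number of divisors = (1+1) * (1+1) * (1+1) * (1+1) = 16; answer 16
Step 4: S3 = 16; d = -30; T(3) = 2*(-48) - 3*(27) + 2*(-30) = -237; iterating: T(3)=-237, T(4)=-276, T(5)=63, T(6)=480, T(7)=219, T(8)=-876; answer -876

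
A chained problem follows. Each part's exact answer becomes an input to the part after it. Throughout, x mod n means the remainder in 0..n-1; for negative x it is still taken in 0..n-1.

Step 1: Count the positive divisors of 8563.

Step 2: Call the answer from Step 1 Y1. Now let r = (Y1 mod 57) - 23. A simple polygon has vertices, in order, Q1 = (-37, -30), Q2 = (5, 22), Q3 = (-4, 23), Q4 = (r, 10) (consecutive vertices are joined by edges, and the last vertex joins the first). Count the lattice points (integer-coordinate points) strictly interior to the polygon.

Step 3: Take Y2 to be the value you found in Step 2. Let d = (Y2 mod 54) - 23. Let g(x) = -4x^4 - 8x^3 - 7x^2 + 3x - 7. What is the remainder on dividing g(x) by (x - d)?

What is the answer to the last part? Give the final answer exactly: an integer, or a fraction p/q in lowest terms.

Step 1: 8563 is prime, so its only divisors are 1 and 8563; count = 2; answer 2
Step 2: Y1 = 2; r = -21; cross terms: (-37*22 - 5*-30)=-664, (5*23 - -4*22)=203, (-4*10 - -21*23)=443, (-21*-30 - -37*10)=1000; twice the area = |982| = 982; area = 491; boundary points = 2 + 1 + 1 + 8 = 12; strictly interior points = area - boundary/2 + 1 = 486; answer 486
Step 3: Y2 = 486; d = -23; remainder = value at the root: -4*(-23)^4 - 8*(-23)^3 - 7*(-23)^2 + 3*(-23)^1 - 7 = (-1119364) + (97336) + (-3703) + (-69) + (-7) = -1025807; answer -1025807

-1025807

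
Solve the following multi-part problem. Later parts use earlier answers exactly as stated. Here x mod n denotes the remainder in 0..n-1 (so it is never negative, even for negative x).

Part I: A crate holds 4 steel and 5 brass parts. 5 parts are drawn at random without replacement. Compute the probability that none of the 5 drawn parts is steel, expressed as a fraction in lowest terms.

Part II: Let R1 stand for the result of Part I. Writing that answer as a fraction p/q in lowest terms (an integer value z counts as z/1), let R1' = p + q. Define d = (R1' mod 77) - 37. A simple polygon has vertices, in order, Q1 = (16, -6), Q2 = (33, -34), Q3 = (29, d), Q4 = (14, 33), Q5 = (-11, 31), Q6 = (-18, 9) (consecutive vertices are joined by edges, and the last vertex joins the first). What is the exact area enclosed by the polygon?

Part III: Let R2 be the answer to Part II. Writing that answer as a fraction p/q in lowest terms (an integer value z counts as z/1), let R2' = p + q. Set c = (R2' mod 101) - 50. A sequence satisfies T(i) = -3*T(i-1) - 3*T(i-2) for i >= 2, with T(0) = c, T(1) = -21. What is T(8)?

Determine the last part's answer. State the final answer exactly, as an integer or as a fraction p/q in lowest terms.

Part I: total draws C(9,5) = 126; favorable C(5,5) = 1; P = 1/126; answer 1/126
Part II: R1 = 1/126; threaded value p + q = 127; d = 13; cross terms: (16*-34 - 33*-6)=-346, (33*13 - 29*-34)=1415, (29*33 - 14*13)=775, (14*31 - -11*33)=797, (-11*9 - -18*31)=459, (-18*-6 - 16*9)=-36; twice the area = |3064| = 3064; area = 1532; answer 1532
Part III: R2 = 1532; threaded value p + q = 1533; c = -32; T(2) = -3*(-21) - 3*(-32) = 159; iterating: T(2)=159, T(3)=-414, T(4)=765, T(5)=-1053, T(6)=864, T(7)=567, T(8)=-4293; answer -4293

-4293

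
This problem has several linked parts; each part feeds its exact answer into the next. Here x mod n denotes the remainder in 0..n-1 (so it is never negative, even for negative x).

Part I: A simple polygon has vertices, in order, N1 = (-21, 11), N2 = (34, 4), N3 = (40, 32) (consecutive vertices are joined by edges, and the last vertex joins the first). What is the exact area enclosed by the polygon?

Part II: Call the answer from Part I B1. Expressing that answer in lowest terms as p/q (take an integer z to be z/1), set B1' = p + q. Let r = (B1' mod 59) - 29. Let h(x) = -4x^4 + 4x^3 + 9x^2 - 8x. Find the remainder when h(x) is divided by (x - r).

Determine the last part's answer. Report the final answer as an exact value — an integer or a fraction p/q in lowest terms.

-1104

Part I: cross terms: (-21*4 - 34*11)=-458, (34*32 - 40*4)=928, (40*11 - -21*32)=1112; twice the area = |1582| = 1582; area = 791; answer 791
Part II: B1 = 791; threaded value p + q = 792; r = -4; remainder = value at the root: -4*(-4)^4 + 4*(-4)^3 + 9*(-4)^2 - 8*(-4)^1 = (-1024) + (-256) + (144) + (32) = -1104; answer -1104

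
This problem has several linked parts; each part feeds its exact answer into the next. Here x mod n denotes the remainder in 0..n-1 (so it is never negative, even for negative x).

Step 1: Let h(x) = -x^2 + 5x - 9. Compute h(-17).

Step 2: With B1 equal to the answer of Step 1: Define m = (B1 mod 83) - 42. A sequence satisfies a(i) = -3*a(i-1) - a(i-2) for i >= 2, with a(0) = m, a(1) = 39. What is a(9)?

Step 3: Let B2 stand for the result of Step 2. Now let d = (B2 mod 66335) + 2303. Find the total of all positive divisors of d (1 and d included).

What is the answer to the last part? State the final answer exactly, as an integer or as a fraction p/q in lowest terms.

Step 1: -1*(-17)^2 + 5*(-17)^1 - 9 = (-289) + (-85) + (-9) = -383; answer -383
Step 2: B1 = -383; m = -10; a(2) = -3*(39) - 1*(-10) = -107; iterating: a(2)=-107, a(3)=282, a(4)=-739, a(5)=1935, a(6)=-5066, a(7)=13263, a(8)=-34723, a(9)=90906; answer 90906
Step 3: B2 = 90906; d = 26874; 26874 = 2 * 3^2 * 1493; sigma = (1 + 2) * (1 + 3 + 9) * (1 + 1493) = 3 * 13 * 1494 = 58266; answer 58266

58266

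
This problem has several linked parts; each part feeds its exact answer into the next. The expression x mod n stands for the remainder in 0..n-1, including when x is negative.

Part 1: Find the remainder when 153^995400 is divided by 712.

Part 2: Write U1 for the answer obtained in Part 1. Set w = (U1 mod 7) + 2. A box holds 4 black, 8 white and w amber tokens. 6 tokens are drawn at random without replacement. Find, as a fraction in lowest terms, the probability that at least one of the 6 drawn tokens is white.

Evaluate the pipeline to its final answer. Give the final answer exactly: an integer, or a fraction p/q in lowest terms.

Part 1: squarings mod 712: 153^1=153, 153^2=625, 153^4=449, 153^8=105, 153^16=345, 153^32=121, 153^64=401, 153^128=601, 153^256=217, 153^512=97, 153^1024=153, 153^2048=625, 153^4096=449, 153^8192=105, 153^16384=345, 153^32768=121, 153^65536=401, 153^131072=601, 153^262144=217, 153^524288=97; 153^995400 = 153^8 * 153^64 * 153^4096 * 153^8192 * 153^65536 * 153^131072 * 153^262144 * 153^524288 = 121 (mod 712); answer 121
Part 2: U1 = 121; w = 4; total draws C(16,6) = 8008; complement C(8,6) = 28; favorable 8008 - 28 = 7980; P = 285/286; answer 285/286

285/286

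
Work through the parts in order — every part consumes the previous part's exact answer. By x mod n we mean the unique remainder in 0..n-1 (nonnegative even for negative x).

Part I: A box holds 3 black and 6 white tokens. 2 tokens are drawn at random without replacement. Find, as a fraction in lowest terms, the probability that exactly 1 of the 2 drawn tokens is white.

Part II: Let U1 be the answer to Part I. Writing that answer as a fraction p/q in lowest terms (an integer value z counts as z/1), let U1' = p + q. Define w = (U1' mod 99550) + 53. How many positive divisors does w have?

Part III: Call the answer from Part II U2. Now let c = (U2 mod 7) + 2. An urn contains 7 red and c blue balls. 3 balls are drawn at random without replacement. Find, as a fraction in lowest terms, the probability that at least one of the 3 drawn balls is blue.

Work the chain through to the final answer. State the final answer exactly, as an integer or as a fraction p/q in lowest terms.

Part I: total draws C(9,2) = 36; favorable C(6,1)*C(3,1) = 18; P = 1/2; answer 1/2
Part II: U1 = 1/2; threaded value p + q = 3; w = 56; 56 = 2^3 * 7; number of divisors = (3+1) * (1+1) = 8; answer 8
Part III: U2 = 8; c = 3; total draws C(10,3) = 120; complement C(7,3) = 35; favorable 120 - 35 = 85; P = 17/24; answer 17/24

17/24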